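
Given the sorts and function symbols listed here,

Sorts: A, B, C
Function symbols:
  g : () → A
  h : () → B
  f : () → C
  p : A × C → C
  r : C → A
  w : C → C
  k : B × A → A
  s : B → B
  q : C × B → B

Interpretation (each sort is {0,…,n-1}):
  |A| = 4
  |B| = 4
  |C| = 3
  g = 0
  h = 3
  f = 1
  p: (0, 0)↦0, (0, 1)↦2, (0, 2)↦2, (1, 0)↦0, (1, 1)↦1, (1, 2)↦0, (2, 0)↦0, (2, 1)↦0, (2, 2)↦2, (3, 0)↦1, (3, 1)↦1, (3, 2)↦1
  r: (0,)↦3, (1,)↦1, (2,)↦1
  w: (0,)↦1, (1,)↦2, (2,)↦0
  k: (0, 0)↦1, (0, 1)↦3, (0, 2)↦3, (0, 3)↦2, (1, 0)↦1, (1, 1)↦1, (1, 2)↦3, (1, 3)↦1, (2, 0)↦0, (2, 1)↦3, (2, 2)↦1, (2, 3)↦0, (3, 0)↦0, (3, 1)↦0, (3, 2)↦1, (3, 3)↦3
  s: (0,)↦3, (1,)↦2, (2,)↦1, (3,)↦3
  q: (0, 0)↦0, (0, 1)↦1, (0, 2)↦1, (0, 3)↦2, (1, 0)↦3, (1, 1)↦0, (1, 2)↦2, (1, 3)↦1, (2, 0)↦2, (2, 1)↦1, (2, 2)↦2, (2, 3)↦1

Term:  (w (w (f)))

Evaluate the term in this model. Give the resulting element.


  f = 1
  (w (f)) = w(1,) = 2
  (w (w (f))) = w(2,) = 0

value = 0


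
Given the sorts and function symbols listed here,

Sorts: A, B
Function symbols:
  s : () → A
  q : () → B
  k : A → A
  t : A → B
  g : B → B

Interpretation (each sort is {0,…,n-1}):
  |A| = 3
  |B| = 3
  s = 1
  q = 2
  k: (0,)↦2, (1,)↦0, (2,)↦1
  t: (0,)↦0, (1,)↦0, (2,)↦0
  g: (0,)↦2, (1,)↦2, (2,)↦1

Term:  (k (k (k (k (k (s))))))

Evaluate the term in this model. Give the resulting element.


value = 2

  s = 1
  (k (s)) = k(1,) = 0
  (k (k (s))) = k(0,) = 2
  (k (k (k (s)))) = k(2,) = 1
  (k (k (k (k (s))))) = k(1,) = 0
  (k (k (k (k (k (s)))))) = k(0,) = 2


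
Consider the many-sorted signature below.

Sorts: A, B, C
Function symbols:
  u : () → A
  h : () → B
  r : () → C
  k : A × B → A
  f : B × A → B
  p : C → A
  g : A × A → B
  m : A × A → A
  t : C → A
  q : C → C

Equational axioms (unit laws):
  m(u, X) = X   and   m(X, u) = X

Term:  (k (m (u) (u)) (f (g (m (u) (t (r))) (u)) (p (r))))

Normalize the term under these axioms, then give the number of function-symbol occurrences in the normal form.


1. (k (m (u) (u)) (f (g (m (u) (t (r))) (u)) (p (r))))  →  (k (u) (f (g (m (u) (t (r))) (u)) (p (r))))
2. (k (u) (f (g (m (u) (t (r))) (u)) (p (r))))  →  (k (u) (f (g (t (r)) (u)) (p (r))))
normal form: (k (u) (f (g (t (r)) (u)) (p (r))))

size = 9


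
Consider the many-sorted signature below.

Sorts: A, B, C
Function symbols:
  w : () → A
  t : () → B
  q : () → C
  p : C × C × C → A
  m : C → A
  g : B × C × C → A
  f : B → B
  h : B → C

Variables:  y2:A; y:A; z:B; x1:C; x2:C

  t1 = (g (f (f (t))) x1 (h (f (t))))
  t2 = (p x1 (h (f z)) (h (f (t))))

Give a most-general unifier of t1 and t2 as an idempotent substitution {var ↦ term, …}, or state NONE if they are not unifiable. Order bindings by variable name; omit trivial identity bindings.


NONE (not unifiable)

head clash or occurs-check failure — not unifiable


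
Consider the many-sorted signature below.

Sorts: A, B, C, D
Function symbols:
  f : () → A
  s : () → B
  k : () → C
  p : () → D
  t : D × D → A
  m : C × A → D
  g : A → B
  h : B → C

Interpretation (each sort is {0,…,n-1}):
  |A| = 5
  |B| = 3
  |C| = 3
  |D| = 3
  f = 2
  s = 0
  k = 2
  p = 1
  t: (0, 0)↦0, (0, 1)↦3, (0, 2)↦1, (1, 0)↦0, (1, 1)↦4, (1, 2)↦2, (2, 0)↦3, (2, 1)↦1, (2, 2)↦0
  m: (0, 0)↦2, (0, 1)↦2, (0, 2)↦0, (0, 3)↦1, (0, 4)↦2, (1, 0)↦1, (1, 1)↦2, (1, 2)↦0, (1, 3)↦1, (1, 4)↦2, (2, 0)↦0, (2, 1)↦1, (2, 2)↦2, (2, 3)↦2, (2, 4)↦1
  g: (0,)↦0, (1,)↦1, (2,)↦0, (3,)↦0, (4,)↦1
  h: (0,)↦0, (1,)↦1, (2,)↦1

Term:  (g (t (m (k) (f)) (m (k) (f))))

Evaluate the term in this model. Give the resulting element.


value = 0

  k = 2
  f = 2
  (m (k) (f)) = m(2, 2) = 2
  k = 2
  f = 2
  (m (k) (f)) = m(2, 2) = 2
  (t (m (k) (f)) (m (k) (f))) = t(2, 2) = 0
  (g (t (m (k) (f)) (m (k) (f)))) = g(0,) = 0


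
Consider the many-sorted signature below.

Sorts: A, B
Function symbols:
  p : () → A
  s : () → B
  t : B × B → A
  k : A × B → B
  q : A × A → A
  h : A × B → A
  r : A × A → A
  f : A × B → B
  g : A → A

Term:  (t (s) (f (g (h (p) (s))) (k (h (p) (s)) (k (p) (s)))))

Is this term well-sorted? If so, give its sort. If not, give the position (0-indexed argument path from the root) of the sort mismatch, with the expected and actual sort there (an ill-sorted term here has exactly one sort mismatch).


well-sorted; sort = A

  (s) : B
        (p) : A
        (s) : B
      (h (p) (s)) : A
    (g (h (p) (s))) : A
        (p) : A
        (s) : B
      (h (p) (s)) : A
        (p) : A
        (s) : B
      (k (p) (s)) : B
    (k (h (p) (s)) (k (p) (s))) : B
  (f (g (h (p) (s))) (k (h (p) (s)) (k (p) (s)))) : B
(t (s) (f (g (h (p) (s))) (k (h (p) (s)) (k (p) (s))))) : A


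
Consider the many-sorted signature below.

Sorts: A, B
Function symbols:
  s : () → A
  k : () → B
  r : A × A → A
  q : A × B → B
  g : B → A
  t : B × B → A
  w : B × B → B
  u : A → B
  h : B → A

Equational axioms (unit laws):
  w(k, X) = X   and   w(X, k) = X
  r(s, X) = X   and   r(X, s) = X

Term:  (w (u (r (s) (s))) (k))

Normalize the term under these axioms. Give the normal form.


normal form = (u (s))

1. (w (u (r (s) (s))) (k))  →  (u (r (s) (s)))
2. (u (r (s) (s)))  →  (u (s))


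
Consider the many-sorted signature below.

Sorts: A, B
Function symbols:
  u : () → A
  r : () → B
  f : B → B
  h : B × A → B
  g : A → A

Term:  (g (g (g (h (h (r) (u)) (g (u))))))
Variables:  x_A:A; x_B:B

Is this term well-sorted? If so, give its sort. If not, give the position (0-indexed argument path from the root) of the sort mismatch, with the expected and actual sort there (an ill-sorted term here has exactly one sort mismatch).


          (r) : B
          (u) : A
        (h (r) (u)) : B
          (u) : A
        (g (u)) : A
      (h (h (r) (u)) (g (u))) : B
    (g (h (h (r) (u)) (g (u)))) : ✗ arg 0 at [0, 0, 0] has sort B, expected A

ill-sorted at position [0, 0, 0]: expected A, got B


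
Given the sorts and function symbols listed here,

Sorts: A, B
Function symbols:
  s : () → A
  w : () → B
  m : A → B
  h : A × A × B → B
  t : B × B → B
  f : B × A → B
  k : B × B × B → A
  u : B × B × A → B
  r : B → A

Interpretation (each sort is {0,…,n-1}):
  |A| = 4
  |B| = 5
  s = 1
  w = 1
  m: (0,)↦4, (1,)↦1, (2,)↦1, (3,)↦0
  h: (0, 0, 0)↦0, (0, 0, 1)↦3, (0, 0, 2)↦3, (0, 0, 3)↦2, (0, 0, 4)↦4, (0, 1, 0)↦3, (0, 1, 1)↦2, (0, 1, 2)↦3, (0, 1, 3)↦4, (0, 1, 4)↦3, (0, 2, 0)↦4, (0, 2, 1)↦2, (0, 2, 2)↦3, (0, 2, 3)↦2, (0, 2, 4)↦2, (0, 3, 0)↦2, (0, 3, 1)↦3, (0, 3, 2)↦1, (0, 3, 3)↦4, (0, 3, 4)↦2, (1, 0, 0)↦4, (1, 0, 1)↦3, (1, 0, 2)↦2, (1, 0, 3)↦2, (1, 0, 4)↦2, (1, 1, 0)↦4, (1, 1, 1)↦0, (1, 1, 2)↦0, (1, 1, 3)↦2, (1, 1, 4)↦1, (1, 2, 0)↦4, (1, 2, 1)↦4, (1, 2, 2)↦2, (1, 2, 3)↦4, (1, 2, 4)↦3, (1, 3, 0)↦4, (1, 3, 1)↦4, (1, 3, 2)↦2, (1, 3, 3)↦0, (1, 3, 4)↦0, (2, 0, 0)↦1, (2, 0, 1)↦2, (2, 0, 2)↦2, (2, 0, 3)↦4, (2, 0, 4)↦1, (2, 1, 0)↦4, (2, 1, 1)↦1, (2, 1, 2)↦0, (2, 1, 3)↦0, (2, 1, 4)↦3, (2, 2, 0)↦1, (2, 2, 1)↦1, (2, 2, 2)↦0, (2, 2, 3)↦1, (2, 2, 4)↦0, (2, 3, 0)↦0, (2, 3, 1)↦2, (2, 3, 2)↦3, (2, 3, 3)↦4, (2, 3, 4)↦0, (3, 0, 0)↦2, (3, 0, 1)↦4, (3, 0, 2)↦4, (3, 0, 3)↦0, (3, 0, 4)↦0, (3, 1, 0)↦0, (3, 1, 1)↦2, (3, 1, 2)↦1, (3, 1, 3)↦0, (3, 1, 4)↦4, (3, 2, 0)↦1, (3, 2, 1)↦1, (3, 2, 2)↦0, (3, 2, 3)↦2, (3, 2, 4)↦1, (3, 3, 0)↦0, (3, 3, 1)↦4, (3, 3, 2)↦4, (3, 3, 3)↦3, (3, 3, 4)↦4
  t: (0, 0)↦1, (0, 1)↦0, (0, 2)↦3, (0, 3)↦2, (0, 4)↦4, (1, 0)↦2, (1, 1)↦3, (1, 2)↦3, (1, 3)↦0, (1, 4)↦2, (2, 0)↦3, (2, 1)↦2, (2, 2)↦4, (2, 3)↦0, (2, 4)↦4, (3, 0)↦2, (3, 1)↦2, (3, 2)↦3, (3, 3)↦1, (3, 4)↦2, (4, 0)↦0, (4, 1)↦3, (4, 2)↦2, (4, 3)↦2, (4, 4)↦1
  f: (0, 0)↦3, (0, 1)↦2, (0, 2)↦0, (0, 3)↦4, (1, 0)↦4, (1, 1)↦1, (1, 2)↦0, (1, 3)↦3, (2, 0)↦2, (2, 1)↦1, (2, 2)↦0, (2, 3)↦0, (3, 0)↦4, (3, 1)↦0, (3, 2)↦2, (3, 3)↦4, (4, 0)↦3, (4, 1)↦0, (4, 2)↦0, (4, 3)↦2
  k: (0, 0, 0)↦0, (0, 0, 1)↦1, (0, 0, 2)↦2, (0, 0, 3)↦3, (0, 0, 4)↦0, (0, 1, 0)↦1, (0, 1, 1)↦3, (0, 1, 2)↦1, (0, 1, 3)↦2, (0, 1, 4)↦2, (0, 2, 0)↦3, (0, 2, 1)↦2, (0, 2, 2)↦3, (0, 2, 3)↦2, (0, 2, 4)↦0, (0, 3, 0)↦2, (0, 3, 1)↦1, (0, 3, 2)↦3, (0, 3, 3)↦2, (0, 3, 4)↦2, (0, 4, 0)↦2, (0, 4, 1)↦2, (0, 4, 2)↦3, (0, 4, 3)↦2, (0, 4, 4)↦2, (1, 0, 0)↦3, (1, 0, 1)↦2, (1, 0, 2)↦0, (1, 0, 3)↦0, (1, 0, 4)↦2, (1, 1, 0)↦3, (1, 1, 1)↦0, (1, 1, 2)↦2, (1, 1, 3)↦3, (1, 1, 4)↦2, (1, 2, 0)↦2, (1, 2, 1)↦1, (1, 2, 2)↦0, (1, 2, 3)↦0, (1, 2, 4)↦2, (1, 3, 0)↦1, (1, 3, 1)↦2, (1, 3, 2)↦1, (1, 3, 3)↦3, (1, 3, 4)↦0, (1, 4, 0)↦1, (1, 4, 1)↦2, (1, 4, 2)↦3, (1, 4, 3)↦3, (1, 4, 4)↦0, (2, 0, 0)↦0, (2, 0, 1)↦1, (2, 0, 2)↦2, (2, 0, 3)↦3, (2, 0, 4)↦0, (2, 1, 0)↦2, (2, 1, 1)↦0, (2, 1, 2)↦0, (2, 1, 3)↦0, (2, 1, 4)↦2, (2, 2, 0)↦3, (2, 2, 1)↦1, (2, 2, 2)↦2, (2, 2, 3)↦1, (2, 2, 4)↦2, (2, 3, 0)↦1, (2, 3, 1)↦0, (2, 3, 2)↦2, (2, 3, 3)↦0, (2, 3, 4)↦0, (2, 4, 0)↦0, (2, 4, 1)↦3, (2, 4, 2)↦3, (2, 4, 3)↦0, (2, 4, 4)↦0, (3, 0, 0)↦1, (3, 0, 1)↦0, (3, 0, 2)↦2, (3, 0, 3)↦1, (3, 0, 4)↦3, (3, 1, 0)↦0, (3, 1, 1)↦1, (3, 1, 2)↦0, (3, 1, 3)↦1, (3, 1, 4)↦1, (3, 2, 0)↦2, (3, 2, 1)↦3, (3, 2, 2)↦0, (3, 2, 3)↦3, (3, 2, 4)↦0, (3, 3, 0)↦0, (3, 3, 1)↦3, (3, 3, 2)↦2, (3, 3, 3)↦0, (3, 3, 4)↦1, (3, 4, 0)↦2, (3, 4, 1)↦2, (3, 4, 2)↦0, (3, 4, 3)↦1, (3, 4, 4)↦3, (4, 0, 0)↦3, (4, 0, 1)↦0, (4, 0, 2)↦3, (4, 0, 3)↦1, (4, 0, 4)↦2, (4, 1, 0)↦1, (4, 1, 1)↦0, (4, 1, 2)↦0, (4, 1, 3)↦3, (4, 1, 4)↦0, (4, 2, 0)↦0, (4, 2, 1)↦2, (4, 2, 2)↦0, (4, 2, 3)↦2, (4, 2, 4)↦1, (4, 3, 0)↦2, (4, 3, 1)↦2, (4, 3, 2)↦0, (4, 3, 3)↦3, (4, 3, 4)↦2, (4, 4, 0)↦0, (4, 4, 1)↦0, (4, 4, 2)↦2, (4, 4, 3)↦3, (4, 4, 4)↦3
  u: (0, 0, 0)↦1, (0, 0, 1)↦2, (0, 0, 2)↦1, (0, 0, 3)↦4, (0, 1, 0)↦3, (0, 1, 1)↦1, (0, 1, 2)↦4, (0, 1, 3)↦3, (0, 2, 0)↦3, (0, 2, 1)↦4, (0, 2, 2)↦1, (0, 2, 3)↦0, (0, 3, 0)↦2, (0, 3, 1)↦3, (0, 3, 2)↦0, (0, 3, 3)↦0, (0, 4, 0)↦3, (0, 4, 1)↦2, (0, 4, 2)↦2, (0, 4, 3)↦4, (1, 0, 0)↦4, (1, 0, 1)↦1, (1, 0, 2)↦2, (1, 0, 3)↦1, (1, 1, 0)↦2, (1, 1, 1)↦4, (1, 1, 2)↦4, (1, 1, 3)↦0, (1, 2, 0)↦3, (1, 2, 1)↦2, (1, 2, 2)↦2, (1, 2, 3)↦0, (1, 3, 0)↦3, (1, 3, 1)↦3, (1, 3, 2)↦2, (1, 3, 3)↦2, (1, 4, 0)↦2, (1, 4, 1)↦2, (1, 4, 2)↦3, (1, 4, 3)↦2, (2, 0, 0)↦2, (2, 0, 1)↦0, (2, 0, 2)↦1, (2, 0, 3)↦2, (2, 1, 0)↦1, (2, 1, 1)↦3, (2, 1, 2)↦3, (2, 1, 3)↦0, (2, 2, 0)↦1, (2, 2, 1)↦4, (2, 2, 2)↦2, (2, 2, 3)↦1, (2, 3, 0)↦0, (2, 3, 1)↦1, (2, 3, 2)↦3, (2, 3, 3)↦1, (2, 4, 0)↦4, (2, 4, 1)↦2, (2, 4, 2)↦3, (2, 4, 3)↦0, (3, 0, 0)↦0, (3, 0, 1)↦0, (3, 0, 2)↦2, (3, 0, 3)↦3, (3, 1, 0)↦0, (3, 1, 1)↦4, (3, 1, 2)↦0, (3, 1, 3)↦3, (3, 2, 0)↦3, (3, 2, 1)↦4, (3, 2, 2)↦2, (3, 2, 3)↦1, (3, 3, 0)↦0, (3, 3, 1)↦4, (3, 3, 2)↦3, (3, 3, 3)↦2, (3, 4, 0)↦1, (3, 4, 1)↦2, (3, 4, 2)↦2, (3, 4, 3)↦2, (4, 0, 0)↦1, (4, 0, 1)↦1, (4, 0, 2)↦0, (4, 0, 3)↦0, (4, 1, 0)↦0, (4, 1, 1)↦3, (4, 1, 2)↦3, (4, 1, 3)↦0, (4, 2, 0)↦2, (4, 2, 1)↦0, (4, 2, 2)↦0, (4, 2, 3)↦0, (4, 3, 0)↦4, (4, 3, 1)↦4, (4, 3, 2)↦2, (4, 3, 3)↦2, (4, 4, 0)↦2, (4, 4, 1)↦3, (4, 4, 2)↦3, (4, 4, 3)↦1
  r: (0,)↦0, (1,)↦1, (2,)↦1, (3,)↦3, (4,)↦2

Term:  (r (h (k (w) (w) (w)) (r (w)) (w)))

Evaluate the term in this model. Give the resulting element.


  w = 1
  w = 1
  w = 1
  (k (w) (w) (w)) = k(1, 1, 1) = 0
  w = 1
  (r (w)) = r(1,) = 1
  w = 1
  (h (k (w) (w) (w)) (r (w)) (w)) = h(0, 1, 1) = 2
  (r (h (k (w) (w) (w)) (r (w)) (w))) = r(2,) = 1

value = 1


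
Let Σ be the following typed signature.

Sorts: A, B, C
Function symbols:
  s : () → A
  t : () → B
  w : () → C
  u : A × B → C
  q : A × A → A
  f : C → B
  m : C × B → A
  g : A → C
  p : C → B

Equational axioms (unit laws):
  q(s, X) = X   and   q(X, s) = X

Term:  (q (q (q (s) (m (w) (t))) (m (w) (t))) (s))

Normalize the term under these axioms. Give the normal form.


normal form = (q (m (w) (t)) (m (w) (t)))

1. (q (q (q (s) (m (w) (t))) (m (w) (t))) (s))  →  (q (q (s) (m (w) (t))) (m (w) (t)))
2. (q (q (s) (m (w) (t))) (m (w) (t)))  →  (q (m (w) (t)) (m (w) (t)))


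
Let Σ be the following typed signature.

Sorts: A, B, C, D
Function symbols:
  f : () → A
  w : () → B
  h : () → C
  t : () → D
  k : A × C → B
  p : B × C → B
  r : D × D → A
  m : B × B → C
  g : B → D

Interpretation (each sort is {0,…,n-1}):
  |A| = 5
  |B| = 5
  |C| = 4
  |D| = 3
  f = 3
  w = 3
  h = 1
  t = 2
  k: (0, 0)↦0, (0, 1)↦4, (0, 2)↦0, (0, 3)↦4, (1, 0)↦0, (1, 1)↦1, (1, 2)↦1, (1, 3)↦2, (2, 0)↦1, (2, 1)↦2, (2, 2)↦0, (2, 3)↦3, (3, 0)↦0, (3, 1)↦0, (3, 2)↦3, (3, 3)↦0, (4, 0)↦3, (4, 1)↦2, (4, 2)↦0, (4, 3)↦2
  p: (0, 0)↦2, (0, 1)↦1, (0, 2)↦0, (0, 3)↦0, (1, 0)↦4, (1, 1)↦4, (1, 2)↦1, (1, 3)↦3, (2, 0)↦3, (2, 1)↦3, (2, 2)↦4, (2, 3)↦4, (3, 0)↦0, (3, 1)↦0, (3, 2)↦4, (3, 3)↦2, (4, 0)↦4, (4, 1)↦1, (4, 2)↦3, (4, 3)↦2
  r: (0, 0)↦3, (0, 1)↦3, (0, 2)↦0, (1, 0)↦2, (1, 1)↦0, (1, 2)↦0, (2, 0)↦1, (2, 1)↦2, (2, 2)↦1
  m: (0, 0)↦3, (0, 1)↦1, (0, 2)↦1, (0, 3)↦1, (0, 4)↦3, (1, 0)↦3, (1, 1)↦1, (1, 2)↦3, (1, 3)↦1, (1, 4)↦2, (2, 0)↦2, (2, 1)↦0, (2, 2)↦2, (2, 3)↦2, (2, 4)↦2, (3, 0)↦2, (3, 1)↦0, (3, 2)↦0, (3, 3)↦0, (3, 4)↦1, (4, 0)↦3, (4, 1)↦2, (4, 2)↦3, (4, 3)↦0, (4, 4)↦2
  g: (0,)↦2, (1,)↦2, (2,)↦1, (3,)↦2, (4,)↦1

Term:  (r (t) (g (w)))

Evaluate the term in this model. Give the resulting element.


  t = 2
  w = 3
  (g (w)) = g(3,) = 2
  (r (t) (g (w))) = r(2, 2) = 1

value = 1


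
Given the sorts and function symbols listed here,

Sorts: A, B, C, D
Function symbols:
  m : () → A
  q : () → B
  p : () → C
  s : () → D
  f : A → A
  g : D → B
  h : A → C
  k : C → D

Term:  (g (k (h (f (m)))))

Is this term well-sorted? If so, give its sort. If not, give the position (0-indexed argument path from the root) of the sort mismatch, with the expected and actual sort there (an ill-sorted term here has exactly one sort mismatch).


well-sorted; sort = B

        (m) : A
      (f (m)) : A
    (h (f (m))) : C
  (k (h (f (m)))) : D
(g (k (h (f (m))))) : B


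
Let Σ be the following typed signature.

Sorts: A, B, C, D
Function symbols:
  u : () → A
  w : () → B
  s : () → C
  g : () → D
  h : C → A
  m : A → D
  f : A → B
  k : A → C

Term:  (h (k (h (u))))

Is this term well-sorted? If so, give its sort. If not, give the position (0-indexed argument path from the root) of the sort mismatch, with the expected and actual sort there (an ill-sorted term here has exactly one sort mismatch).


ill-sorted at position [0, 0, 0]: expected C, got A

      (u) : A
    (h (u)) : ✗ arg 0 at [0, 0, 0] has sort A, expected C


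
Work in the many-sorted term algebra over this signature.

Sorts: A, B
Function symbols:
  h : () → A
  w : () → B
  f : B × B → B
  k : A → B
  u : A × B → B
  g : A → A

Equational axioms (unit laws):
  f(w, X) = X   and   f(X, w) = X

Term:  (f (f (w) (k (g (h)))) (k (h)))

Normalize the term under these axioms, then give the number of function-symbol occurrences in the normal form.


size = 6

1. (f (f (w) (k (g (h)))) (k (h)))  →  (f (k (g (h))) (k (h)))
normal form: (f (k (g (h))) (k (h)))


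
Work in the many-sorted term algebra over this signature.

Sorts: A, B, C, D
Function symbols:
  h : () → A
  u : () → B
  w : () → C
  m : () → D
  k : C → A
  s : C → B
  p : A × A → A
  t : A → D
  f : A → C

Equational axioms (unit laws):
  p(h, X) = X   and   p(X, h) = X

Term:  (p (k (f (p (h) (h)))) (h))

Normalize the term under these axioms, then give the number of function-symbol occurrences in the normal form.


size = 3

1. (p (k (f (p (h) (h)))) (h))  →  (k (f (p (h) (h))))
2. (k (f (p (h) (h))))  →  (k (f (h)))
normal form: (k (f (h)))


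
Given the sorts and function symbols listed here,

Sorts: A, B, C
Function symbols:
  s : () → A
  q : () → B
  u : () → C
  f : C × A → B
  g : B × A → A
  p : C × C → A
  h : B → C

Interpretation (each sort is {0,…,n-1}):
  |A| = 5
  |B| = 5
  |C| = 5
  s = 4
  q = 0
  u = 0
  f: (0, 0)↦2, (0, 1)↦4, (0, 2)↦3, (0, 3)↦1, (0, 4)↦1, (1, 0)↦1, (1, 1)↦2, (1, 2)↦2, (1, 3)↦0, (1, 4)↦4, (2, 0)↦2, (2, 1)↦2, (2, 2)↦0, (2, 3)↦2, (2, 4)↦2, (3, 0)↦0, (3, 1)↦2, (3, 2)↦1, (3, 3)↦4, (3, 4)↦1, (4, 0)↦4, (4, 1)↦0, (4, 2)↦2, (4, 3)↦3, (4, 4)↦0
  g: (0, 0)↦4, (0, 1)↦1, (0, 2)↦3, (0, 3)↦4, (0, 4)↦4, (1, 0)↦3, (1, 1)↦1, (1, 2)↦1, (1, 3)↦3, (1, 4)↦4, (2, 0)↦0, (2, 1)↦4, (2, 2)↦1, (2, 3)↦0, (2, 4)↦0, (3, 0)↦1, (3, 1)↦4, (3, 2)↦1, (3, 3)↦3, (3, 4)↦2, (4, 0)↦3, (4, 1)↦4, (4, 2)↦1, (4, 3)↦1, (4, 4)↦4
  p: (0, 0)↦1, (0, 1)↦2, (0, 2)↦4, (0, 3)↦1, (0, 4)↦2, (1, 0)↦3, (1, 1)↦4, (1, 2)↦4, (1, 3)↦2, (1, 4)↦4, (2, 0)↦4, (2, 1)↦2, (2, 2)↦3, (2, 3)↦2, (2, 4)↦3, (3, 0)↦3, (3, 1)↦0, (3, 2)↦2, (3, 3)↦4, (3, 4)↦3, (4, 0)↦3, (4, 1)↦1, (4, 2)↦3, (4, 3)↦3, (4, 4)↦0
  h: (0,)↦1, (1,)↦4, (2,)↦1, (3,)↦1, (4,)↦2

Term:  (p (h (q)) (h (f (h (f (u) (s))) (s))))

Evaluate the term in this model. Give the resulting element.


  q = 0
  (h (q)) = h(0,) = 1
  u = 0
  s = 4
  (f (u) (s)) = f(0, 4) = 1
  (h (f (u) (s))) = h(1,) = 4
  s = 4
  (f (h (f (u) (s))) (s)) = f(4, 4) = 0
  (h (f (h (f (u) (s))) (s))) = h(0,) = 1
  (p (h (q)) (h (f (h (f (u) (s))) (s)))) = p(1, 1) = 4

value = 4


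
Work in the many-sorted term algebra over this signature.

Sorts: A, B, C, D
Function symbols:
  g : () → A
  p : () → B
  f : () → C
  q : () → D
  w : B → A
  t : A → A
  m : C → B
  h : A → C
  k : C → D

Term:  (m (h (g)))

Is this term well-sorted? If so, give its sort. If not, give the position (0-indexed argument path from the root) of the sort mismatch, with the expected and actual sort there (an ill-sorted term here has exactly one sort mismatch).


    (g) : A
  (h (g)) : C
(m (h (g))) : B

well-sorted; sort = B


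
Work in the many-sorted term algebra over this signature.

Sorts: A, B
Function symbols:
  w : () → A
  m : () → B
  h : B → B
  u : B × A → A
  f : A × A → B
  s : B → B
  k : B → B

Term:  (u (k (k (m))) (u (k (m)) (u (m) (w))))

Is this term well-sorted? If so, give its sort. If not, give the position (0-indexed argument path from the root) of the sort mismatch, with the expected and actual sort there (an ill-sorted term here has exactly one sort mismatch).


well-sorted; sort = A

      (m) : B
    (k (m)) : B
  (k (k (m))) : B
      (m) : B
    (k (m)) : B
      (m) : B
      (w) : A
    (u (m) (w)) : A
  (u (k (m)) (u (m) (w))) : A
(u (k (k (m))) (u (k (m)) (u (m) (w)))) : A


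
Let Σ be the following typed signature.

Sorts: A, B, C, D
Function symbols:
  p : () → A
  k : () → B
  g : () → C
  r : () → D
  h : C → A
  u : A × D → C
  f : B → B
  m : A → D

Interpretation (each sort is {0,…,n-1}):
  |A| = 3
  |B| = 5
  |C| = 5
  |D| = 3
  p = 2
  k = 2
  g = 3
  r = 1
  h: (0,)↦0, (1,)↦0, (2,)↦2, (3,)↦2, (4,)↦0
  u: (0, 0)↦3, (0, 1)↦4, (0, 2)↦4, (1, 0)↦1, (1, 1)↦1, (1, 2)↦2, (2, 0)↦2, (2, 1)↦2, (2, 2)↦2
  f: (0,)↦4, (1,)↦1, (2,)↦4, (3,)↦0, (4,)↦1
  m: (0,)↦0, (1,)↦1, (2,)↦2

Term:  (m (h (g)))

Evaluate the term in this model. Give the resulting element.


value = 2

  g = 3
  (h (g)) = h(3,) = 2
  (m (h (g))) = m(2,) = 2


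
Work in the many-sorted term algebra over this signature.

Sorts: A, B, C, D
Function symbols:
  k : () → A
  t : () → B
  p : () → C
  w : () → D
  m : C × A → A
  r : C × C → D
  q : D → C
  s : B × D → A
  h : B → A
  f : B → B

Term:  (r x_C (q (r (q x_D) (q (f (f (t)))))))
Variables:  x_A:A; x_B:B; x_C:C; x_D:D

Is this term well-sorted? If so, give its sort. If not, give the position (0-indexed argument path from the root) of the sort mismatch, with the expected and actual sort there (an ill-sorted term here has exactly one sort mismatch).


ill-sorted at position [1, 0, 1, 0]: expected D, got B

  x_C : C
        x_D : D
      (q x_D) : C
            (t) : B
          (f (t)) : B
        (f (f (t))) : B
      (q (f (f (t)))) : ✗ arg 0 at [1, 0, 1, 0] has sort B, expected D


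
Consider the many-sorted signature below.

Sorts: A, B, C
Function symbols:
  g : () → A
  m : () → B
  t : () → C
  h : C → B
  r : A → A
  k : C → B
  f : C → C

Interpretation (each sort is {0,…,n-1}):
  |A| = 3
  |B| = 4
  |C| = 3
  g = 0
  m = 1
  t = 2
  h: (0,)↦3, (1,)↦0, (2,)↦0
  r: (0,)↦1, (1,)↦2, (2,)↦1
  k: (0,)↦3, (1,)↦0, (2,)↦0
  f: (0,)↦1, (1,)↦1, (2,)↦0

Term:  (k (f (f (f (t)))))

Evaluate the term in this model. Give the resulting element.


value = 0

  t = 2
  (f (t)) = f(2,) = 0
  (f (f (t))) = f(0,) = 1
  (f (f (f (t)))) = f(1,) = 1
  (k (f (f (f (t))))) = k(1,) = 0


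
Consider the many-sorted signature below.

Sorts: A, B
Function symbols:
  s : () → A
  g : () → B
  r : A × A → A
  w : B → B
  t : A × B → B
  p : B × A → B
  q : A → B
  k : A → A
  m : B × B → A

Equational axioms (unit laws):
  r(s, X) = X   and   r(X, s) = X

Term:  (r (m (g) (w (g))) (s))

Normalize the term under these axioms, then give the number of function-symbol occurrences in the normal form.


1. (r (m (g) (w (g))) (s))  →  (m (g) (w (g)))
normal form: (m (g) (w (g)))

size = 4


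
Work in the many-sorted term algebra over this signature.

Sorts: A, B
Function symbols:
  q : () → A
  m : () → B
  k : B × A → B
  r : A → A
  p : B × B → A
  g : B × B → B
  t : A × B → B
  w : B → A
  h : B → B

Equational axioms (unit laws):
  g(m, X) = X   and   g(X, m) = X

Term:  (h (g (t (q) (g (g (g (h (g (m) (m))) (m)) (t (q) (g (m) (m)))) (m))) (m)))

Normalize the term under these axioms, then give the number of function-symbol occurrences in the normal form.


size = 9

1. (h (g (t (q) (g (g (g (h (g (m) (m))) (m)) (t (q) (g (m) (m)))) (m))) (m)))  →  (h (t (q) (g (g (g (h (g (m) (m))) (m)) (t (q) (g (m) (m)))) (m))))
2. (h (t (q) (g (g (g (h (g (m) (m))) (m)) (t (q) (g (m) (m)))) (m))))  →  (h (t (q) (g (g (h (g (m) (m))) (m)) (t (q) (g (m) (m))))))
3. (h (t (q) (g (g (h (g (m) (m))) (m)) (t (q) (g (m) (m))))))  →  (h (t (q) (g (h (g (m) (m))) (t (q) (g (m) (m))))))
4. (h (t (q) (g (h (g (m) (m))) (t (q) (g (m) (m))))))  →  (h (t (q) (g (h (m)) (t (q) (g (m) (m))))))
5. (h (t (q) (g (h (m)) (t (q) (g (m) (m))))))  →  (h (t (q) (g (h (m)) (t (q) (m)))))
normal form: (h (t (q) (g (h (m)) (t (q) (m)))))


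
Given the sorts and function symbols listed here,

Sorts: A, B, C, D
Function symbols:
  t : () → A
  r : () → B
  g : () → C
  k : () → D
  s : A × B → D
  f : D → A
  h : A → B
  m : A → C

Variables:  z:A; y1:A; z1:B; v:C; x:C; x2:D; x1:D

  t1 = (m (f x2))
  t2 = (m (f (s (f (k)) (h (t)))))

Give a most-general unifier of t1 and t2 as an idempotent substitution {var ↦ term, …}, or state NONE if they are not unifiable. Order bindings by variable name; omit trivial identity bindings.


{x2 ↦ (s (f (k)) (h (t)))}


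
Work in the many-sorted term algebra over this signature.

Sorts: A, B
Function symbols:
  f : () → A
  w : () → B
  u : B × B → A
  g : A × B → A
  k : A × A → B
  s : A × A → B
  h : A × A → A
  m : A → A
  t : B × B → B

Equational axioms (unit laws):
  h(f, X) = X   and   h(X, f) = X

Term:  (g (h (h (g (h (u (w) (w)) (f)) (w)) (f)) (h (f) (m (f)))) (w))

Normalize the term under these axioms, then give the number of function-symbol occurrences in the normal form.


1. (g (h (h (g (h (u (w) (w)) (f)) (w)) (f)) (h (f) (m (f)))) (w))  →  (g (h (g (h (u (w) (w)) (f)) (w)) (h (f) (m (f)))) (w))
2. (g (h (g (h (u (w) (w)) (f)) (w)) (h (f) (m (f)))) (w))  →  (g (h (g (u (w) (w)) (w)) (h (f) (m (f)))) (w))
3. (g (h (g (u (w) (w)) (w)) (h (f) (m (f)))) (w))  →  (g (h (g (u (w) (w)) (w)) (m (f))) (w))
normal form: (g (h (g (u (w) (w)) (w)) (m (f))) (w))

size = 10


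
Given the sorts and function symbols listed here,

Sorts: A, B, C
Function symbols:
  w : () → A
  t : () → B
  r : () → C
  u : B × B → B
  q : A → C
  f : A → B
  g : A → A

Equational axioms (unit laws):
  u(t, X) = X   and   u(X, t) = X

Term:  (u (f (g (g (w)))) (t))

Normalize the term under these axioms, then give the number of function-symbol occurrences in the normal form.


size = 4

1. (u (f (g (g (w)))) (t))  →  (f (g (g (w))))
normal form: (f (g (g (w))))


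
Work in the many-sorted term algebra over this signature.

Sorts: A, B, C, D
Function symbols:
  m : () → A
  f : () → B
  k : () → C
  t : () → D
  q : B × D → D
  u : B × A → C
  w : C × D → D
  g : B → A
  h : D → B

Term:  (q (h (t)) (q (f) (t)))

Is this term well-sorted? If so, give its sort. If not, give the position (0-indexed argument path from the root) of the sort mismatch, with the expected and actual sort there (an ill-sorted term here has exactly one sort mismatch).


    (t) : D
  (h (t)) : B
    (f) : B
    (t) : D
  (q (f) (t)) : D
(q (h (t)) (q (f) (t))) : D

well-sorted; sort = D


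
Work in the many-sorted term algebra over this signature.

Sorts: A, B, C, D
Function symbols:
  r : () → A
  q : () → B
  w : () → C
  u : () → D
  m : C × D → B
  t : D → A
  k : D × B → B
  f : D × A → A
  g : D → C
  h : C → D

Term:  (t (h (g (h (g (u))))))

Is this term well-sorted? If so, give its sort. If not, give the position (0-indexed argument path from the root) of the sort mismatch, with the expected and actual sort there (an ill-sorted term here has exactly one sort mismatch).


well-sorted; sort = A

          (u) : D
        (g (u)) : C
      (h (g (u))) : D
    (g (h (g (u)))) : C
  (h (g (h (g (u))))) : D
(t (h (g (h (g (u)))))) : A


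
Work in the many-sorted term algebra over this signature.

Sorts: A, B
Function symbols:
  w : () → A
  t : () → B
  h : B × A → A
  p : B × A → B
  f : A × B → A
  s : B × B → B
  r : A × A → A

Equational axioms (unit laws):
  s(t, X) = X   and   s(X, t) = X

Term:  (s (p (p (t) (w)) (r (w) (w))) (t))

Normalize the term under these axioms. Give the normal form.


normal form = (p (p (t) (w)) (r (w) (w)))

1. (s (p (p (t) (w)) (r (w) (w))) (t))  →  (p (p (t) (w)) (r (w) (w)))


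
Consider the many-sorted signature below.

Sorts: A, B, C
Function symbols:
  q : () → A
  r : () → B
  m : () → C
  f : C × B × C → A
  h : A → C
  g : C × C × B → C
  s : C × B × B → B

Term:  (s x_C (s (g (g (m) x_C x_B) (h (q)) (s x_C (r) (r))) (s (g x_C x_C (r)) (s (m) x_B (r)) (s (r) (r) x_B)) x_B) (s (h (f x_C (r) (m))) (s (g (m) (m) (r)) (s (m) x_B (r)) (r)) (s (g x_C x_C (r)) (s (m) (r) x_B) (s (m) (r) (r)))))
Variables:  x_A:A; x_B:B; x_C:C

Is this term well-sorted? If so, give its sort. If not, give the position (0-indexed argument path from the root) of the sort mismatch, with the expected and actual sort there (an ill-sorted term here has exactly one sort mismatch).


ill-sorted at position [1, 1, 2, 0]: expected C, got B

  x_C : C
        (m) : C
        x_C : C
        x_B : B
      (g (m) x_C x_B) : C
        (q) : A
      (h (q)) : C
        x_C : C
        (r) : B
        (r) : B
      (s x_C (r) (r)) : B
    (g (g (m) x_C x_B) (h (q)) (s x_C (r) (r))) : C
        x_C : C
        x_C : C
        (r) : B
      (g x_C x_C (r)) : C
        (m) : C
        x_B : B
        (r) : B
      (s (m) x_B (r)) : B
        (r) : B
        (r) : B
        x_B : B
      (s (r) (r) x_B) : ✗ arg 0 at [1, 1, 2, 0] has sort B, expected C
    x_B : B
        x_C : C
        (r) : B
        (m) : C
      (f x_C (r) (m)) : A
    (h (f x_C (r) (m))) : C
        (m) : C
        (m) : C
        (r) : B
      (g (m) (m) (r)) : C
        (m) : C
        x_B : B
        (r) : B
      (s (m) x_B (r)) : B
      (r) : B
    (s (g (m) (m) (r)) (s (m) x_B (r)) (r)) : B
        x_C : C
        x_C : C
        (r) : B
      (g x_C x_C (r)) : C
        (m) : C
        (r) : B
        x_B : B
      (s (m) (r) x_B) : B
        (m) : C
        (r) : B
        (r) : B
      (s (m) (r) (r)) : B
    (s (g x_C x_C (r)) (s (m) (r) x_B) (s (m) (r) (r))) : B
  (s (h (f x_C (r) (m))) (s (g (m) (m) (r)) (s (m) x_B (r)) (r)) (s (g x_C x_C (r)) (s (m) (r) x_B) (s (m) (r) (r)))) : B


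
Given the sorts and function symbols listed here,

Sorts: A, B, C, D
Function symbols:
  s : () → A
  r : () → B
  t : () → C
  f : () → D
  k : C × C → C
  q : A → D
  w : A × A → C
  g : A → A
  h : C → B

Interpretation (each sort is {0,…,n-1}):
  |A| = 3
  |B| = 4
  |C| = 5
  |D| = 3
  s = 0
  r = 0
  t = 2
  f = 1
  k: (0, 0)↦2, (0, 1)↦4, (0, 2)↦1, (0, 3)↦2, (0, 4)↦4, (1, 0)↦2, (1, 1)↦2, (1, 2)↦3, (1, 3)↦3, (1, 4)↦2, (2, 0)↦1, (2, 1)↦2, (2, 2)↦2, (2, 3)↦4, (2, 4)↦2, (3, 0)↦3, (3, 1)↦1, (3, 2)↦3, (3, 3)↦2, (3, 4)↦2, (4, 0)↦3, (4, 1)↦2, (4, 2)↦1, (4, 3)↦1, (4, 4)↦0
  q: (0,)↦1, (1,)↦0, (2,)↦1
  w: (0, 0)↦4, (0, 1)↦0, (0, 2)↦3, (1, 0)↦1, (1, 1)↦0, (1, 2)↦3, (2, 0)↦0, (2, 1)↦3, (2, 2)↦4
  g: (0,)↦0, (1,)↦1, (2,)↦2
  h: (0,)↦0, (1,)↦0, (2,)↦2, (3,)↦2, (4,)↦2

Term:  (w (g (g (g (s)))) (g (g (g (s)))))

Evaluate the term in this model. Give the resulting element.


  s = 0
  (g (s)) = g(0,) = 0
  (g (g (s))) = g(0,) = 0
  (g (g (g (s)))) = g(0,) = 0
  s = 0
  (g (s)) = g(0,) = 0
  (g (g (s))) = g(0,) = 0
  (g (g (g (s)))) = g(0,) = 0
  (w (g (g (g (s)))) (g (g (g (s))))) = w(0, 0) = 4

value = 4


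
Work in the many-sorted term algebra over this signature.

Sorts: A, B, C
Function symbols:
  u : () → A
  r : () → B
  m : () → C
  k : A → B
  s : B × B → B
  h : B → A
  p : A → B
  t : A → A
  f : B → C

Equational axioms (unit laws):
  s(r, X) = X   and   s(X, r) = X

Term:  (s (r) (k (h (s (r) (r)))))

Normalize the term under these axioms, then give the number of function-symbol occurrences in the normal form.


1. (s (r) (k (h (s (r) (r)))))  →  (k (h (s (r) (r))))
2. (k (h (s (r) (r))))  →  (k (h (r)))
normal form: (k (h (r)))

size = 3


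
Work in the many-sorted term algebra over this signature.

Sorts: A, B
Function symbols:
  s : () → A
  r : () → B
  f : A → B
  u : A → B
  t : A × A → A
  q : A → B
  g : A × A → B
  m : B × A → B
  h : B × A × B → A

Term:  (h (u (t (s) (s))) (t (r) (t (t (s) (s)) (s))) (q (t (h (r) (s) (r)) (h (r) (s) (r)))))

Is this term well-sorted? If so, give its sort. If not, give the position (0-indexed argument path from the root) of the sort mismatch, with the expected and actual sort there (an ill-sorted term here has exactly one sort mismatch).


      (s) : A
      (s) : A
    (t (s) (s)) : A
  (u (t (s) (s))) : B
    (r) : B
        (s) : A
        (s) : A
      (t (s) (s)) : A
      (s) : A
    (t (t (s) (s)) (s)) : A
  (t (r) (t (t (s) (s)) (s))) : ✗ arg 0 at [1, 0] has sort B, expected A
        (r) : B
        (s) : A
        (r) : B
      (h (r) (s) (r)) : A
        (r) : B
        (s) : A
        (r) : B
      (h (r) (s) (r)) : A
    (t (h (r) (s) (r)) (h (r) (s) (r))) : A
  (q (t (h (r) (s) (r)) (h (r) (s) (r)))) : B

ill-sorted at position [1, 0]: expected A, got B


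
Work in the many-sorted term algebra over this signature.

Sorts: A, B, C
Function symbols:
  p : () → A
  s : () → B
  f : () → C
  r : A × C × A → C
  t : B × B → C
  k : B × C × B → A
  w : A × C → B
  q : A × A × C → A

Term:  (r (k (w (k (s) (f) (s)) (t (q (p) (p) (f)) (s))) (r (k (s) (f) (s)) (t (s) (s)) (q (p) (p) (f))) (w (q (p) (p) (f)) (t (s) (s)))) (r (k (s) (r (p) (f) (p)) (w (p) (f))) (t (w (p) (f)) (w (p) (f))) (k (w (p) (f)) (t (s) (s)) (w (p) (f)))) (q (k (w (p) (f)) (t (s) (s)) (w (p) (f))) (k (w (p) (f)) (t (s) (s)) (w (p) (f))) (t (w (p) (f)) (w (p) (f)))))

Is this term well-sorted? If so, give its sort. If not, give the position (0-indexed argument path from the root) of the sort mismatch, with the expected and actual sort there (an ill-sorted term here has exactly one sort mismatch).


ill-sorted at position [0, 0, 1, 0]: expected B, got A

        (s) : B
        (f) : C
        (s) : B
      (k (s) (f) (s)) : A
          (p) : A
          (p) : A
          (f) : C
        (q (p) (p) (f)) : A
        (s) : B
      (t (q (p) (p) (f)) (s)) : ✗ arg 0 at [0, 0, 1, 0] has sort A, expected B
        (s) : B
        (f) : C
        (s) : B
      (k (s) (f) (s)) : A
        (s) : B
        (s) : B
      (t (s) (s)) : C
        (p) : A
        (p) : A
        (f) : C
      (q (p) (p) (f)) : A
    (r (k (s) (f) (s)) (t (s) (s)) (q (p) (p) (f))) : C
        (p) : A
        (p) : A
        (f) : C
      (q (p) (p) (f)) : A
        (s) : B
        (s) : B
      (t (s) (s)) : C
    (w (q (p) (p) (f)) (t (s) (s))) : B
      (s) : B
        (p) : A
        (f) : C
        (p) : A
      (r (p) (f) (p)) : C
        (p) : A
        (f) : C
      (w (p) (f)) : B
    (k (s) (r (p) (f) (p)) (w (p) (f))) : A
        (p) : A
        (f) : C
      (w (p) (f)) : B
        (p) : A
        (f) : C
      (w (p) (f)) : B
    (t (w (p) (f)) (w (p) (f))) : C
        (p) : A
        (f) : C
      (w (p) (f)) : B
        (s) : B
        (s) : B
      (t (s) (s)) : C
        (p) : A
        (f) : C
      (w (p) (f)) : B
    (k (w (p) (f)) (t (s) (s)) (w (p) (f))) : A
  (r (k (s) (r (p) (f) (p)) (w (p) (f))) (t (w (p) (f)) (w (p) (f))) (k (w (p) (f)) (t (s) (s)) (w (p) (f)))) : C
        (p) : A
        (f) : C
      (w (p) (f)) : B
        (s) : B
        (s) : B
      (t (s) (s)) : C
        (p) : A
        (f) : C
      (w (p) (f)) : B
    (k (w (p) (f)) (t (s) (s)) (w (p) (f))) : A
        (p) : A
        (f) : C
      (w (p) (f)) : B
        (s) : B
        (s) : B
      (t (s) (s)) : C
        (p) : A
        (f) : C
      (w (p) (f)) : B
    (k (w (p) (f)) (t (s) (s)) (w (p) (f))) : A
        (p) : A
        (f) : C
      (w (p) (f)) : B
        (p) : A
        (f) : C
      (w (p) (f)) : B
    (t (w (p) (f)) (w (p) (f))) : C
  (q (k (w (p) (f)) (t (s) (s)) (w (p) (f))) (k (w (p) (f)) (t (s) (s)) (w (p) (f))) (t (w (p) (f)) (w (p) (f)))) : A


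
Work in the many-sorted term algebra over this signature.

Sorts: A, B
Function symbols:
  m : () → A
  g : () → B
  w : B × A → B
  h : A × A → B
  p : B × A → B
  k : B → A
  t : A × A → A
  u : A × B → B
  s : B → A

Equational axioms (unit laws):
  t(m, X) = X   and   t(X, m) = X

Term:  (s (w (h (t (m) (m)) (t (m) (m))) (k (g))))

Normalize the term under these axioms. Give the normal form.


normal form = (s (w (h (m) (m)) (k (g))))

1. (s (w (h (t (m) (m)) (t (m) (m))) (k (g))))  →  (s (w (h (m) (t (m) (m))) (k (g))))
2. (s (w (h (m) (t (m) (m))) (k (g))))  →  (s (w (h (m) (m)) (k (g))))


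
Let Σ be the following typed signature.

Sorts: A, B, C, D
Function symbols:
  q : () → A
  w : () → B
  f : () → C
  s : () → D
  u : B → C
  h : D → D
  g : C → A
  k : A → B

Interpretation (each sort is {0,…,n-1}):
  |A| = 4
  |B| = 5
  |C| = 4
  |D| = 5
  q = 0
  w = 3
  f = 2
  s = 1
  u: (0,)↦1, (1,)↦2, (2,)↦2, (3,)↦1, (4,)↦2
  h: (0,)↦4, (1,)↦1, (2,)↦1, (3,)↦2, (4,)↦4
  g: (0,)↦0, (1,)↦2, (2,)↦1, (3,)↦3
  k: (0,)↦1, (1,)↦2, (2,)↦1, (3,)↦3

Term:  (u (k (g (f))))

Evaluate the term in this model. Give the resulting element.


  f = 2
  (g (f)) = g(2,) = 1
  (k (g (f))) = k(1,) = 2
  (u (k (g (f)))) = u(2,) = 2

value = 2


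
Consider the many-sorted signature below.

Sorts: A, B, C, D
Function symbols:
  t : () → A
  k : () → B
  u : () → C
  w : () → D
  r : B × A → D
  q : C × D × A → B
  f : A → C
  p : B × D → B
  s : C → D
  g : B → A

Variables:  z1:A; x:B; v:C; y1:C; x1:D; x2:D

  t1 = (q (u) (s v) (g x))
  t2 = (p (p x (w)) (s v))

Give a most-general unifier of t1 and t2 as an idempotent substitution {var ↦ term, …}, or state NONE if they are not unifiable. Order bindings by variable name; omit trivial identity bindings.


NONE (not unifiable)

head clash or occurs-check failure — not unifiable


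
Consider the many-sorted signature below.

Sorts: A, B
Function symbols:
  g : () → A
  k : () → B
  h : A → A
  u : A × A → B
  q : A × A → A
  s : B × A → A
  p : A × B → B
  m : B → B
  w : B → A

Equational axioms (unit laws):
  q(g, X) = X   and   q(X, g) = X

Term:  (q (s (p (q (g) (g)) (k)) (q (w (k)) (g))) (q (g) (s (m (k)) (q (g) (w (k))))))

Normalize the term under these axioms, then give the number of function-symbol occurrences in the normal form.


1. (q (s (p (q (g) (g)) (k)) (q (w (k)) (g))) (q (g) (s (m (k)) (q (g) (w (k))))))  →  (q (s (p (g) (k)) (q (w (k)) (g))) (q (g) (s (m (k)) (q (g) (w (k))))))
2. (q (s (p (g) (k)) (q (w (k)) (g))) (q (g) (s (m (k)) (q (g) (w (k))))))  →  (q (s (p (g) (k)) (w (k))) (q (g) (s (m (k)) (q (g) (w (k))))))
3. (q (s (p (g) (k)) (w (k))) (q (g) (s (m (k)) (q (g) (w (k))))))  →  (q (s (p (g) (k)) (w (k))) (s (m (k)) (q (g) (w (k)))))
4. (q (s (p (g) (k)) (w (k))) (s (m (k)) (q (g) (w (k)))))  →  (q (s (p (g) (k)) (w (k))) (s (m (k)) (w (k))))
normal form: (q (s (p (g) (k)) (w (k))) (s (m (k)) (w (k))))

size = 12


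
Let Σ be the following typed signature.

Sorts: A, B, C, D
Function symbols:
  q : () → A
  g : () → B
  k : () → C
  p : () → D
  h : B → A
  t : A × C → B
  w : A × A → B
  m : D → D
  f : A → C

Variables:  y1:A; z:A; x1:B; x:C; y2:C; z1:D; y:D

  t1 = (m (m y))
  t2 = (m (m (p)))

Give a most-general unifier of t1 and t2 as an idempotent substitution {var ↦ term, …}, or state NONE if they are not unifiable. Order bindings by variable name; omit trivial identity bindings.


{y ↦ (p)}


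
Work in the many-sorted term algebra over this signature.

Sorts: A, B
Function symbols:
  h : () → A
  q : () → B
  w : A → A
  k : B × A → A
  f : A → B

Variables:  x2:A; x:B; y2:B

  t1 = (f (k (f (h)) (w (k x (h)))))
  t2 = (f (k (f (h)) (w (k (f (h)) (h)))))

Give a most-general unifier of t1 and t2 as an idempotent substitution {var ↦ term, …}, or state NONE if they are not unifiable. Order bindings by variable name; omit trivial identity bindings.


{x ↦ (f (h))}


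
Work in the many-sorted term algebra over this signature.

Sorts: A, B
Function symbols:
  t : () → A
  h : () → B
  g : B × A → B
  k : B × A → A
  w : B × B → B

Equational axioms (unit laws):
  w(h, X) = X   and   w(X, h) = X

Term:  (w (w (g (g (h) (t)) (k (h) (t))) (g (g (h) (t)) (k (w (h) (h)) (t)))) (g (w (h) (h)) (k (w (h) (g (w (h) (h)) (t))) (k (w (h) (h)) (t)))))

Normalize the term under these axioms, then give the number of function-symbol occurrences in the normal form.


size = 25

1. (w (w (g (g (h) (t)) (k (h) (t))) (g (g (h) (t)) (k (w (h) (h)) (t)))) (g (w (h) (h)) (k (w (h) (g (w (h) (h)) (t))) (k (w (h) (h)) (t)))))  →  (w (w (g (g (h) (t)) (k (h) (t))) (g (g (h) (t)) (k (h) (t)))) (g (w (h) (h)) (k (w (h) (g (w (h) (h)) (t))) (k (w (h) (h)) (t)))))
2. (w (w (g (g (h) (t)) (k (h) (t))) (g (g (h) (t)) (k (h) (t)))) (g (w (h) (h)) (k (w (h) (g (w (h) (h)) (t))) (k (w (h) (h)) (t)))))  →  (w (w (g (g (h) (t)) (k (h) (t))) (g (g (h) (t)) (k (h) (t)))) (g (h) (k (w (h) (g (w (h) (h)) (t))) (k (w (h) (h)) (t)))))
3. (w (w (g (g (h) (t)) (k (h) (t))) (g (g (h) (t)) (k (h) (t)))) (g (h) (k (w (h) (g (w (h) (h)) (t))) (k (w (h) (h)) (t)))))  →  (w (w (g (g (h) (t)) (k (h) (t))) (g (g (h) (t)) (k (h) (t)))) (g (h) (k (g (w (h) (h)) (t)) (k (w (h) (h)) (t)))))
4. (w (w (g (g (h) (t)) (k (h) (t))) (g (g (h) (t)) (k (h) (t)))) (g (h) (k (g (w (h) (h)) (t)) (k (w (h) (h)) (t)))))  →  (w (w (g (g (h) (t)) (k (h) (t))) (g (g (h) (t)) (k (h) (t)))) (g (h) (k (g (h) (t)) (k (w (h) (h)) (t)))))
5. (w (w (g (g (h) (t)) (k (h) (t))) (g (g (h) (t)) (k (h) (t)))) (g (h) (k (g (h) (t)) (k (w (h) (h)) (t)))))  →  (w (w (g (g (h) (t)) (k (h) (t))) (g (g (h) (t)) (k (h) (t)))) (g (h) (k (g (h) (t)) (k (h) (t)))))
normal form: (w (w (g (g (h) (t)) (k (h) (t))) (g (g (h) (t)) (k (h) (t)))) (g (h) (k (g (h) (t)) (k (h) (t)))))
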